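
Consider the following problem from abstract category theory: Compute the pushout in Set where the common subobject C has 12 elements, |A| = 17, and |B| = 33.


The pushout A +_C B identifies the images of C in A and B.
|A +_C B| = |A| + |B| - |C| (for injections).
= 17 + 33 - 12 = 38

38


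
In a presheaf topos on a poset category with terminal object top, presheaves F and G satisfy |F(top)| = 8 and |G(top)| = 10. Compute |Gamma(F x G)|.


Global sections of a presheaf on a poset with terminal top satisfy
Gamma(H) ~ H(top). Presheaves admit pointwise products, so
(F x G)(top) = F(top) x G(top) (Cartesian product).
|Gamma(F x G)| = |F(top)| * |G(top)| = 8 * 10 = 80.

80


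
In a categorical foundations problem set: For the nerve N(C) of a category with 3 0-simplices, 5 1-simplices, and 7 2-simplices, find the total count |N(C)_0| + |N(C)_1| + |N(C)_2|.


The 2-skeleton of the nerve N(C) consists of simplices in dimensions 0, 1, 2:
  |N(C)_0| = 3 (objects)
  |N(C)_1| = 5 (morphisms)
  |N(C)_2| = 7 (composable pairs)
Total = 3 + 5 + 7 = 15

15


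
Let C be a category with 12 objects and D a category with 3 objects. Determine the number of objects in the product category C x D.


The product category C x D has objects that are pairs (c, d).
Number of pairs = |Ob(C)| * |Ob(D)| = 12 * 3 = 36

36


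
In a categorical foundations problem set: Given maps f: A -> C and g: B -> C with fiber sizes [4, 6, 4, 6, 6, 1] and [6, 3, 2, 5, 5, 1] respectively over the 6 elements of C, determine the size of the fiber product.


The pullback A x_C B consists of pairs (a, b) with f(a) = g(b).
For each element c in C, the fiber product has |f^-1(c)| * |g^-1(c)| elements.
Summing over C: 4 * 6 + 6 * 3 + 4 * 2 + 6 * 5 + 6 * 5 + 1 * 1
= 24 + 18 + 8 + 30 + 30 + 1 = 111

111


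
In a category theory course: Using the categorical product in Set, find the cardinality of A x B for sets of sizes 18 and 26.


In Set, the product A x B is the Cartesian product.
By the universal property, |A x B| = |A| * |B|.
|A x B| = 18 * 26 = 468

468


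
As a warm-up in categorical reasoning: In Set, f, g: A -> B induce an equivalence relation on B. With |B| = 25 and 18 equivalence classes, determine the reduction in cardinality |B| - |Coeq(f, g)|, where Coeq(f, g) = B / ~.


The coequalizer Coeq(f, g) = B / ~ has one element per equivalence class.
|B| = 25, |Coeq(f, g)| = 18.
|B| - |Coeq(f, g)| = 25 - 18 = 7.

7


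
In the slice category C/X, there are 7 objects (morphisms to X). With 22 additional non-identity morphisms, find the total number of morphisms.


In the slice category C/X, objects are morphisms to X.
Identity morphisms: 7 (one per object of C/X).
Non-identity morphisms: 22.
Total = 7 + 22 = 29

29


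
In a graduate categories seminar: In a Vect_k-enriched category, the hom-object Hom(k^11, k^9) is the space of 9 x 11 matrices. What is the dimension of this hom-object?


In Vect-enriched categories, Hom(k^n, k^m) is the space of m x n matrices.
dim(Hom(k^11, k^9)) = 9 * 11 = 99

99


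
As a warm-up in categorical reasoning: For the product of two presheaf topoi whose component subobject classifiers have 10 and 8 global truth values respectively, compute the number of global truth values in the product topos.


In a product of presheaf topoi E_1 x E_2, the subobject classifier
is Omega = Omega_1 x Omega_2 (componentwise), so
|Omega(top)| = |Omega_1(top_1)| * |Omega_2(top_2)|.
= 10 * 8 = 80.

80


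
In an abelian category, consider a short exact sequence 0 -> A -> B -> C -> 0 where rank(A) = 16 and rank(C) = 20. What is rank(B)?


For a short exact sequence 0 -> A -> B -> C -> 0,
rank is additive: rank(B) = rank(A) + rank(C).
rank(B) = 16 + 20 = 36

36


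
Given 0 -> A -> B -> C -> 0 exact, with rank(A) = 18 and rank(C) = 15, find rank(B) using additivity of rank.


For a short exact sequence 0 -> A -> B -> C -> 0,
rank is additive: rank(B) = rank(A) + rank(C).
rank(B) = 18 + 15 = 33

33


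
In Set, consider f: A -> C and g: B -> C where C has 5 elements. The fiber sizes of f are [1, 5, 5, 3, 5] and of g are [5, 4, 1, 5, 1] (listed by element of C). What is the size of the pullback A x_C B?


The pullback A x_C B consists of pairs (a, b) with f(a) = g(b).
For each element c in C, the fiber product has |f^-1(c)| * |g^-1(c)| elements.
Summing over C: 1 * 5 + 5 * 4 + 5 * 1 + 3 * 5 + 5 * 1
= 5 + 20 + 5 + 15 + 5 = 50

50


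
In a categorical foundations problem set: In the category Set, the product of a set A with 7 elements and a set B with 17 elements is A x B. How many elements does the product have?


In Set, the product A x B is the Cartesian product.
By the universal property, |A x B| = |A| * |B|.
|A x B| = 7 * 17 = 119

119


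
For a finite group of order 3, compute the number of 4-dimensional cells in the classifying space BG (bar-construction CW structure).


In the bar-construction CW model of BG, the n-cells are indexed by
n-tuples [g_1|...|g_n] of non-identity elements of G (degenerate
simplices with some g_i = e do not contribute cells), so there are
(|G| - 1)^n n-cells.
For dim = 4 with |G| = 3:
cells = (3 - 1)^4 = 2^4 = 16

16


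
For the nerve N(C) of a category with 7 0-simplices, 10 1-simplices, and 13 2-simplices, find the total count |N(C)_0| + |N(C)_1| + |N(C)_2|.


The 2-skeleton of the nerve N(C) consists of simplices in dimensions 0, 1, 2:
  |N(C)_0| = 7 (objects)
  |N(C)_1| = 10 (morphisms)
  |N(C)_2| = 13 (composable pairs)
Total = 7 + 10 + 13 = 30

30


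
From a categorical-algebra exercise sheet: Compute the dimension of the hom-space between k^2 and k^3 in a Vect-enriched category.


In Vect-enriched categories, Hom(k^n, k^m) is the space of m x n matrices.
dim(Hom(k^2, k^3)) = 3 * 2 = 6

6


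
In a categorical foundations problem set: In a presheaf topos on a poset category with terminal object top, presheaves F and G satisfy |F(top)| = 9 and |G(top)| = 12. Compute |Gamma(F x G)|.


Global sections of a presheaf on a poset with terminal top satisfy
Gamma(H) ~ H(top). Presheaves admit pointwise products, so
(F x G)(top) = F(top) x G(top) (Cartesian product).
|Gamma(F x G)| = |F(top)| * |G(top)| = 9 * 12 = 108.

108


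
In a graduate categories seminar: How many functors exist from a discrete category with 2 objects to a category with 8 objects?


A functor from a discrete category C to D is determined by
where each object maps. Each of the 2 objects of C can map
to any of the 8 objects of D independently.
Number of functors = 8^2 = 64

64


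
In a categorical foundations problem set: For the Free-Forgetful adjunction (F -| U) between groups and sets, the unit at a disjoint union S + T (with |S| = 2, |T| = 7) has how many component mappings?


The unit eta_X: X -> U(F(X)) of the Free-Forgetful adjunction
maps each element of X to a generator of F(X). For X = S + T (disjoint
union in Set), |S + T| = |S| + |T|.
Total mappings = 2 + 7 = 9.

9


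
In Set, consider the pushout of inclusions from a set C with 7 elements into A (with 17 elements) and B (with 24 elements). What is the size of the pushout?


The pushout A +_C B identifies the images of C in A and B.
|A +_C B| = |A| + |B| - |C| (for injections).
= 17 + 24 - 7 = 34

34


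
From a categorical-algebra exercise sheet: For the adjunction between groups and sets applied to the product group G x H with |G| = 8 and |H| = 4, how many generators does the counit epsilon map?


The counit epsilon_K: F(U(K)) -> K of the Free-Forgetful adjunction
maps |K| generators of F(U(K)) into K. For K = G x H (the product group),
|G x H| = |G| * |H|.
Total generators mapped = 8 * 4 = 32.

32


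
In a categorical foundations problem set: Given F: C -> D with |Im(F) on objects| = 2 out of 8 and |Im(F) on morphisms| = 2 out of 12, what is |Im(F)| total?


The image of F consists of distinct objects and distinct morphisms.
|Im(F)| on objects = 2
|Im(F)| on morphisms = 2
Total image cardinality = 2 + 2 = 4

4


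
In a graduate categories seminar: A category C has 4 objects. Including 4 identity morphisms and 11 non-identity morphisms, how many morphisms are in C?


Each object has an identity morphism, giving 4 identities.
Adding the 11 non-identity morphisms:
Total = 4 + 11 = 15

15


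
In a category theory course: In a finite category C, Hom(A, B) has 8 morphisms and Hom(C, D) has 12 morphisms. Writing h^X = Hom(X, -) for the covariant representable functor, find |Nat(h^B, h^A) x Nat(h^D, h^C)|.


By the Yoneda lemma, Nat(h^B, h^A) is isomorphic to Hom(A, B),
so |Nat(h^B, h^A)| = |Hom(A, B)| and |Nat(h^D, h^C)| = |Hom(C, D)|.
|Hom(A, B)| = 8, |Hom(C, D)| = 12.
|Nat(h^B, h^A) x Nat(h^D, h^C)| = 8 * 12 = 96

96


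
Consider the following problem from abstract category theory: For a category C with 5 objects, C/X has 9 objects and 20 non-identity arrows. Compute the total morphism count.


In the slice category C/X, objects are morphisms to X.
Identity morphisms: 9 (one per object of C/X).
Non-identity morphisms: 20.
Total = 9 + 20 = 29

29


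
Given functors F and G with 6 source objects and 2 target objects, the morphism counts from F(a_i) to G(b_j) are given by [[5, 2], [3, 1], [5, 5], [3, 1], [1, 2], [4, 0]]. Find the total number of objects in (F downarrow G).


Objects of (F downarrow G) are triples (a, b, h: F(a)->G(b)).
The count equals the sum of all entries in the hom-matrix.
sum(row 0) = 7
sum(row 1) = 4
sum(row 2) = 10
sum(row 3) = 4
sum(row 4) = 3
sum(row 5) = 4
Grand total = 32

32


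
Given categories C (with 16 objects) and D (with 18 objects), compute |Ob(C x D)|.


The product category C x D has objects that are pairs (c, d).
Number of pairs = |Ob(C)| * |Ob(D)| = 16 * 18 = 288

288


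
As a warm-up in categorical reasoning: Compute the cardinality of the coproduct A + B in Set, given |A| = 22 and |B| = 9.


In Set, the coproduct A + B is the disjoint union.
|A + B| = |A| + |B| = 22 + 9 = 31

31


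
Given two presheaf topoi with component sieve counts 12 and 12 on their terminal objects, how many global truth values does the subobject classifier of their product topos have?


In a product of presheaf topoi E_1 x E_2, the subobject classifier
is Omega = Omega_1 x Omega_2 (componentwise), so
|Omega(top)| = |Omega_1(top_1)| * |Omega_2(top_2)|.
= 12 * 12 = 144.

144


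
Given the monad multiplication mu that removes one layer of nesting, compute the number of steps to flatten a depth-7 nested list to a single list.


Each application of mu: T^2 -> T removes one layer of nesting.
Starting at depth 7 (i.e., T^7(X)), we need to reach T(X).
Number of mu applications = 7 - 1 = 6

6


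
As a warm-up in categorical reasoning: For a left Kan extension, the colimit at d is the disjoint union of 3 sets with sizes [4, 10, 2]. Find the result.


Pointwise, the left Kan extension (Lan_F H)(d) is the colimit, indexed
by the comma category (F downarrow d), of H composed with the
projection (F downarrow d) -> C. Here that colimit is given
as a coproduct (disjoint union) of sets, so its cardinality is the
sum of the sizes of the summands.
Coproduct of sets with sizes: 4 + 10 + 2
= 16

16


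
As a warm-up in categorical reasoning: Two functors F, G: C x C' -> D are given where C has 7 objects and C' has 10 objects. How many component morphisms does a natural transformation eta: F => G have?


A natural transformation eta: F => G assigns one component morphism per
object of the domain category.
The domain is the product category C x C', so
|Ob(C x C')| = |Ob(C)| * |Ob(C')| = 7 * 10 = 70.
Therefore eta has 70 component morphisms.

70


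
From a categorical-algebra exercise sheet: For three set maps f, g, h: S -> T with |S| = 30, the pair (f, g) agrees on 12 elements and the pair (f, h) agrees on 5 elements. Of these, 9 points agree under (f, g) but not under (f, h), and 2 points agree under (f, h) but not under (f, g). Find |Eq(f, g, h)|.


Eq(f, g, h) is the triple-agreement set: points in S where all three
maps take the same value. Using inclusion-exclusion on the pairwise data:
Pair (f, g) agrees on 12 points; pair (f, h) on 5 points.
Points agreeing under (f, g) but not (f, h) = 9; under (f, h) but not (f, g) = 2.
Triple-agreement = agreement-in-(f, g) minus points that agree under (f, g) but not (f, h):
|Eq(f, g, h)| = 12 - 9 = 3
(cross-check via (f, h): 5 - 2 = 3.)

3


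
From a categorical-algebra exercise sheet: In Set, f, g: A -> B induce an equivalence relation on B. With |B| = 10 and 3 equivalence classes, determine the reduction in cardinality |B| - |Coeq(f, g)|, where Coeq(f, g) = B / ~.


The coequalizer Coeq(f, g) = B / ~ has one element per equivalence class.
|B| = 10, |Coeq(f, g)| = 3.
|B| - |Coeq(f, g)| = 10 - 3 = 7.

7


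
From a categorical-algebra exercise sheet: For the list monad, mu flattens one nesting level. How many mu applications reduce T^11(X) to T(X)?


Each application of mu: T^2 -> T removes one layer of nesting.
Starting at depth 11 (i.e., T^11(X)), we need to reach T(X).
Number of mu applications = 11 - 1 = 10

10


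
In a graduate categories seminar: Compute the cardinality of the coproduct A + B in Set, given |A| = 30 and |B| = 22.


In Set, the coproduct A + B is the disjoint union.
|A + B| = |A| + |B| = 30 + 22 = 52

52


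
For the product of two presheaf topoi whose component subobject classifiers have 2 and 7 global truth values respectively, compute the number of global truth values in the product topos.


In a product of presheaf topoi E_1 x E_2, the subobject classifier
is Omega = Omega_1 x Omega_2 (componentwise), so
|Omega(top)| = |Omega_1(top_1)| * |Omega_2(top_2)|.
= 2 * 7 = 14.

14


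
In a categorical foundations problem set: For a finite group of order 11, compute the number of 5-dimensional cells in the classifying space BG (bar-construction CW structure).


In the bar-construction CW model of BG, the n-cells are indexed by
n-tuples [g_1|...|g_n] of non-identity elements of G (degenerate
simplices with some g_i = e do not contribute cells), so there are
(|G| - 1)^n n-cells.
For dim = 5 with |G| = 11:
cells = (11 - 1)^5 = 10^5 = 100000

100000


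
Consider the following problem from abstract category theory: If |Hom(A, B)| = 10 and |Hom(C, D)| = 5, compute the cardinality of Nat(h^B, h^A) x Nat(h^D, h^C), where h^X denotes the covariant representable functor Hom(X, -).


By the Yoneda lemma, Nat(h^B, h^A) is isomorphic to Hom(A, B),
so |Nat(h^B, h^A)| = |Hom(A, B)| and |Nat(h^D, h^C)| = |Hom(C, D)|.
|Hom(A, B)| = 10, |Hom(C, D)| = 5.
|Nat(h^B, h^A) x Nat(h^D, h^C)| = 10 * 5 = 50

50


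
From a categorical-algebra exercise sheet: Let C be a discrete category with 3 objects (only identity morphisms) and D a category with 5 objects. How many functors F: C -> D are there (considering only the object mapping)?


A functor from a discrete category C to D is determined by
where each object maps. Each of the 3 objects of C can map
to any of the 5 objects of D independently.
Number of functors = 5^3 = 125

125


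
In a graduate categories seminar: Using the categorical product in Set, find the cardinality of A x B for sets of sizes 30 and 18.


In Set, the product A x B is the Cartesian product.
By the universal property, |A x B| = |A| * |B|.
|A x B| = 30 * 18 = 540

540


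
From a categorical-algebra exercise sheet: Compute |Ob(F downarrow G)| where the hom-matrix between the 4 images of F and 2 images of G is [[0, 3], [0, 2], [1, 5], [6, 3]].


Objects of (F downarrow G) are triples (a, b, h: F(a)->G(b)).
The count equals the sum of all entries in the hom-matrix.
sum(row 0) = 3
sum(row 1) = 2
sum(row 2) = 6
sum(row 3) = 9
Grand total = 20

20


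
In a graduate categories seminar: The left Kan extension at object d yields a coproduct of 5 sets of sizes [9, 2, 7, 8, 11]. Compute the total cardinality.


Pointwise, the left Kan extension (Lan_F H)(d) is the colimit, indexed
by the comma category (F downarrow d), of H composed with the
projection (F downarrow d) -> C. Here that colimit is given
as a coproduct (disjoint union) of sets, so its cardinality is the
sum of the sizes of the summands.
Coproduct of sets with sizes: 9 + 2 + 7 + 8 + 11
= 37

37


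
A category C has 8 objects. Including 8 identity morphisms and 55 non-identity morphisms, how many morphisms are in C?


Each object has an identity morphism, giving 8 identities.
Adding the 55 non-identity morphisms:
Total = 8 + 55 = 63

63


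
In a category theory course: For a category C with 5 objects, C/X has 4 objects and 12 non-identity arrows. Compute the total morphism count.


In the slice category C/X, objects are morphisms to X.
Identity morphisms: 4 (one per object of C/X).
Non-identity morphisms: 12.
Total = 4 + 12 = 16

16


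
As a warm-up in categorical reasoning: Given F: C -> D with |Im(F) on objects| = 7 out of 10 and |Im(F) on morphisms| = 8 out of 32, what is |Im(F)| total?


The image of F consists of distinct objects and distinct morphisms.
|Im(F)| on objects = 7
|Im(F)| on morphisms = 8
Total image cardinality = 7 + 8 = 15

15


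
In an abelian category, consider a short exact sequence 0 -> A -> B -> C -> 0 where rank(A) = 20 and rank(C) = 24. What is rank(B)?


For a short exact sequence 0 -> A -> B -> C -> 0,
rank is additive: rank(B) = rank(A) + rank(C).
rank(B) = 20 + 24 = 44

44


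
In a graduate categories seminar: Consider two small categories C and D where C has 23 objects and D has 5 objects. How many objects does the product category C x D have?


The product category C x D has objects that are pairs (c, d).
Number of pairs = |Ob(C)| * |Ob(D)| = 23 * 5 = 115

115


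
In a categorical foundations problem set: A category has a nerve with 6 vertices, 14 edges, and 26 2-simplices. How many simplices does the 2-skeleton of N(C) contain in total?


The 2-skeleton of the nerve N(C) consists of simplices in dimensions 0, 1, 2:
  |N(C)_0| = 6 (objects)
  |N(C)_1| = 14 (morphisms)
  |N(C)_2| = 26 (composable pairs)
Total = 6 + 14 + 26 = 46

46


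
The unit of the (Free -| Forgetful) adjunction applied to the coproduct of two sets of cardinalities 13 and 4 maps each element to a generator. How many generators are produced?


The unit eta_X: X -> U(F(X)) of the Free-Forgetful adjunction
maps each element of X to a generator of F(X). For X = S + T (disjoint
union in Set), |S + T| = |S| + |T|.
Total mappings = 13 + 4 = 17.

17


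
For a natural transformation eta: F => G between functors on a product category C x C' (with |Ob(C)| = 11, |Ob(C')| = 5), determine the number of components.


A natural transformation eta: F => G assigns one component morphism per
object of the domain category.
The domain is the product category C x C', so
|Ob(C x C')| = |Ob(C)| * |Ob(C')| = 11 * 5 = 55.
Therefore eta has 55 component morphisms.

55


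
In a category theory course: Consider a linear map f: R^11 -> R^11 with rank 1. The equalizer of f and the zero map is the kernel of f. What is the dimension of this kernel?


The equalizer of f and the zero map is ker(f).
By the rank-nullity theorem: dim(ker(f)) = dim(domain) - rank(f).
dim(ker(f)) = 11 - 1 = 10

10


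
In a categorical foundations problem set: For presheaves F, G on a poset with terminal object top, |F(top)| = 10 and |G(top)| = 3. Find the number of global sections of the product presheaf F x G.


Global sections of a presheaf on a poset with terminal top satisfy
Gamma(H) ~ H(top). Presheaves admit pointwise products, so
(F x G)(top) = F(top) x G(top) (Cartesian product).
|Gamma(F x G)| = |F(top)| * |G(top)| = 10 * 3 = 30.

30


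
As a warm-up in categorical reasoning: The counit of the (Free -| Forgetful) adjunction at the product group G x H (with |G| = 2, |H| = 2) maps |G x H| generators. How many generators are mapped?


The counit epsilon_K: F(U(K)) -> K of the Free-Forgetful adjunction
maps |K| generators of F(U(K)) into K. For K = G x H (the product group),
|G x H| = |G| * |H|.
Total generators mapped = 2 * 2 = 4.

4


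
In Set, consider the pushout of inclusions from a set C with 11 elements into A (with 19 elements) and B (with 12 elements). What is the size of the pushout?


The pushout A +_C B identifies the images of C in A and B.
|A +_C B| = |A| + |B| - |C| (for injections).
= 19 + 12 - 11 = 20

20


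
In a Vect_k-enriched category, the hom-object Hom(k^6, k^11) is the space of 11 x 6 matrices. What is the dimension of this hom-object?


In Vect-enriched categories, Hom(k^n, k^m) is the space of m x n matrices.
dim(Hom(k^6, k^11)) = 11 * 6 = 66

66


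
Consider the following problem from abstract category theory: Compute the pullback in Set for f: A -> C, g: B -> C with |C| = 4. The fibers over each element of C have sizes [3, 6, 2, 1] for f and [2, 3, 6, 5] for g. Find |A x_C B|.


The pullback A x_C B consists of pairs (a, b) with f(a) = g(b).
For each element c in C, the fiber product has |f^-1(c)| * |g^-1(c)| elements.
Summing over C: 3 * 2 + 6 * 3 + 2 * 6 + 1 * 5
= 6 + 18 + 12 + 5 = 41

41


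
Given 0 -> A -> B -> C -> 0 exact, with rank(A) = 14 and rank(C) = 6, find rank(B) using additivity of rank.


For a short exact sequence 0 -> A -> B -> C -> 0,
rank is additive: rank(B) = rank(A) + rank(C).
rank(B) = 14 + 6 = 20

20


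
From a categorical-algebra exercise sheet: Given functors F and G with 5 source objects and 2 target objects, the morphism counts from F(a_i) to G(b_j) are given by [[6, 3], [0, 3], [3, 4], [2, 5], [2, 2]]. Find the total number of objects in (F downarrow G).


Objects of (F downarrow G) are triples (a, b, h: F(a)->G(b)).
The count equals the sum of all entries in the hom-matrix.
sum(row 0) = 9
sum(row 1) = 3
sum(row 2) = 7
sum(row 3) = 7
sum(row 4) = 4
Grand total = 30

30


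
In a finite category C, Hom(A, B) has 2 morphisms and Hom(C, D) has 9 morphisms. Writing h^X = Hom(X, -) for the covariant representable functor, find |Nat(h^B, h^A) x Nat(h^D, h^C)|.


By the Yoneda lemma, Nat(h^B, h^A) is isomorphic to Hom(A, B),
so |Nat(h^B, h^A)| = |Hom(A, B)| and |Nat(h^D, h^C)| = |Hom(C, D)|.
|Hom(A, B)| = 2, |Hom(C, D)| = 9.
|Nat(h^B, h^A) x Nat(h^D, h^C)| = 2 * 9 = 18

18


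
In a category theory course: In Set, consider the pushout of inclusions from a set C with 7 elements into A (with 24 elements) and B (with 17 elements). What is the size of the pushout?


The pushout A +_C B identifies the images of C in A and B.
|A +_C B| = |A| + |B| - |C| (for injections).
= 24 + 17 - 7 = 34

34


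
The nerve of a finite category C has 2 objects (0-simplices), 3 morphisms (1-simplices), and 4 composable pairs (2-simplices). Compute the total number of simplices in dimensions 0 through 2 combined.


The 2-skeleton of the nerve N(C) consists of simplices in dimensions 0, 1, 2:
  |N(C)_0| = 2 (objects)
  |N(C)_1| = 3 (morphisms)
  |N(C)_2| = 4 (composable pairs)
Total = 2 + 3 + 4 = 9

9


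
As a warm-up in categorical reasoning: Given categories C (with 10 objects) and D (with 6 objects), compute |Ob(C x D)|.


The product category C x D has objects that are pairs (c, d).
Number of pairs = |Ob(C)| * |Ob(D)| = 10 * 6 = 60

60


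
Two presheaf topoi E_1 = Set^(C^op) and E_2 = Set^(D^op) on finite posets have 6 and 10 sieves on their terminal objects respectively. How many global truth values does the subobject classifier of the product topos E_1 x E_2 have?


In a product of presheaf topoi E_1 x E_2, the subobject classifier
is Omega = Omega_1 x Omega_2 (componentwise), so
|Omega(top)| = |Omega_1(top_1)| * |Omega_2(top_2)|.
= 6 * 10 = 60.

60


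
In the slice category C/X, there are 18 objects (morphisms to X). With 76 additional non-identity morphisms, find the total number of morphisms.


In the slice category C/X, objects are morphisms to X.
Identity morphisms: 18 (one per object of C/X).
Non-identity morphisms: 76.
Total = 18 + 76 = 94

94


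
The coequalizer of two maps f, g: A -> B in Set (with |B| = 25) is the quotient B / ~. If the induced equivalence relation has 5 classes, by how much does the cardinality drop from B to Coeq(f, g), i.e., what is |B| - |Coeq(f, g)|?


The coequalizer Coeq(f, g) = B / ~ has one element per equivalence class.
|B| = 25, |Coeq(f, g)| = 5.
|B| - |Coeq(f, g)| = 25 - 5 = 20.

20


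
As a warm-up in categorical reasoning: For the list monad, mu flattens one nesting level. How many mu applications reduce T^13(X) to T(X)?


Each application of mu: T^2 -> T removes one layer of nesting.
Starting at depth 13 (i.e., T^13(X)), we need to reach T(X).
Number of mu applications = 13 - 1 = 12

12


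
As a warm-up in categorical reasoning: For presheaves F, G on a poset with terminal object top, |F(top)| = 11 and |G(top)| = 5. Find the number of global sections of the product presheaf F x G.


Global sections of a presheaf on a poset with terminal top satisfy
Gamma(H) ~ H(top). Presheaves admit pointwise products, so
(F x G)(top) = F(top) x G(top) (Cartesian product).
|Gamma(F x G)| = |F(top)| * |G(top)| = 11 * 5 = 55.

55


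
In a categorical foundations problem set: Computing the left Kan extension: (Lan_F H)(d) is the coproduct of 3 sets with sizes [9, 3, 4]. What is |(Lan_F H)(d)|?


Pointwise, the left Kan extension (Lan_F H)(d) is the colimit, indexed
by the comma category (F downarrow d), of H composed with the
projection (F downarrow d) -> C. Here that colimit is given
as a coproduct (disjoint union) of sets, so its cardinality is the
sum of the sizes of the summands.
Coproduct of sets with sizes: 9 + 3 + 4
= 16

16


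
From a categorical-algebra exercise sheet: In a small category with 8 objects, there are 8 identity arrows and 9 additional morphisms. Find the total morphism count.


Each object has an identity morphism, giving 8 identities.
Adding the 9 non-identity morphisms:
Total = 8 + 9 = 17

17


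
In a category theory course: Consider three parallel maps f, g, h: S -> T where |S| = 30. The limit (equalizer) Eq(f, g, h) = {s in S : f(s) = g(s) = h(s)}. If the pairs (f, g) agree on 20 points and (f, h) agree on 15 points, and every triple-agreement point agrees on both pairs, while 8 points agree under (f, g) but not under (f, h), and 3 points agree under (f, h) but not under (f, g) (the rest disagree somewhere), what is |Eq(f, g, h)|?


Eq(f, g, h) is the triple-agreement set: points in S where all three
maps take the same value. Using inclusion-exclusion on the pairwise data:
Pair (f, g) agrees on 20 points; pair (f, h) on 15 points.
Points agreeing under (f, g) but not (f, h) = 8; under (f, h) but not (f, g) = 3.
Triple-agreement = agreement-in-(f, g) minus points that agree under (f, g) but not (f, h):
|Eq(f, g, h)| = 20 - 8 = 12
(cross-check via (f, h): 15 - 3 = 12.)

12


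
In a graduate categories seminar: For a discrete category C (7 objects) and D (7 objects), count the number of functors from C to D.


A functor from a discrete category C to D is determined by
where each object maps. Each of the 7 objects of C can map
to any of the 7 objects of D independently.
Number of functors = 7^7 = 823543

823543


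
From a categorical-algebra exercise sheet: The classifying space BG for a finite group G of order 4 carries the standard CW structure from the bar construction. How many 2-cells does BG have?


In the bar-construction CW model of BG, the n-cells are indexed by
n-tuples [g_1|...|g_n] of non-identity elements of G (degenerate
simplices with some g_i = e do not contribute cells), so there are
(|G| - 1)^n n-cells.
For dim = 2 with |G| = 4:
cells = (4 - 1)^2 = 3^2 = 9

9


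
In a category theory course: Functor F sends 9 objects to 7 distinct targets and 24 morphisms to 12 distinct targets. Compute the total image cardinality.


The image of F consists of distinct objects and distinct morphisms.
|Im(F)| on objects = 7
|Im(F)| on morphisms = 12
Total image cardinality = 7 + 12 = 19

19


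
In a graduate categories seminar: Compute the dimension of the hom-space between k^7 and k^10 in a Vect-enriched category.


In Vect-enriched categories, Hom(k^n, k^m) is the space of m x n matrices.
dim(Hom(k^7, k^10)) = 10 * 7 = 70

70


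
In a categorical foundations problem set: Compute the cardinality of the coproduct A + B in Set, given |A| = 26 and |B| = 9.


In Set, the coproduct A + B is the disjoint union.
|A + B| = |A| + |B| = 26 + 9 = 35

35


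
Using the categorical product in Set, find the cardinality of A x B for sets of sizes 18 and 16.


In Set, the product A x B is the Cartesian product.
By the universal property, |A x B| = |A| * |B|.
|A x B| = 18 * 16 = 288

288


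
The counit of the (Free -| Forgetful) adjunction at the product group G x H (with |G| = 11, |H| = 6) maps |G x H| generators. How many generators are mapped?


The counit epsilon_K: F(U(K)) -> K of the Free-Forgetful adjunction
maps |K| generators of F(U(K)) into K. For K = G x H (the product group),
|G x H| = |G| * |H|.
Total generators mapped = 11 * 6 = 66.

66


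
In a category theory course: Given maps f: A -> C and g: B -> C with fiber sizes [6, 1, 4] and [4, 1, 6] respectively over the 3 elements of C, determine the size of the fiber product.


The pullback A x_C B consists of pairs (a, b) with f(a) = g(b).
For each element c in C, the fiber product has |f^-1(c)| * |g^-1(c)| elements.
Summing over C: 6 * 4 + 1 * 1 + 4 * 6
= 24 + 1 + 24 = 49

49


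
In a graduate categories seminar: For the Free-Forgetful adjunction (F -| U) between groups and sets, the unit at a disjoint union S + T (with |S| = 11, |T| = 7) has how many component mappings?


The unit eta_X: X -> U(F(X)) of the Free-Forgetful adjunction
maps each element of X to a generator of F(X). For X = S + T (disjoint
union in Set), |S + T| = |S| + |T|.
Total mappings = 11 + 7 = 18.

18


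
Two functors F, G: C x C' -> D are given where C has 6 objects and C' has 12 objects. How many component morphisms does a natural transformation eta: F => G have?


A natural transformation eta: F => G assigns one component morphism per
object of the domain category.
The domain is the product category C x C', so
|Ob(C x C')| = |Ob(C)| * |Ob(C')| = 6 * 12 = 72.
Therefore eta has 72 component morphisms.

72


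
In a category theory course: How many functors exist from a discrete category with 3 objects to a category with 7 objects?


A functor from a discrete category C to D is determined by
where each object maps. Each of the 3 objects of C can map
to any of the 7 objects of D independently.
Number of functors = 7^3 = 343

343


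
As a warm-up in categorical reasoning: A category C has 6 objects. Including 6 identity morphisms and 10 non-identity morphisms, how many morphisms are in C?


Each object has an identity morphism, giving 6 identities.
Adding the 10 non-identity morphisms:
Total = 6 + 10 = 16

16


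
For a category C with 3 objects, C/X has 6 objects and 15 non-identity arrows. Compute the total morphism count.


In the slice category C/X, objects are morphisms to X.
Identity morphisms: 6 (one per object of C/X).
Non-identity morphisms: 15.
Total = 6 + 15 = 21

21


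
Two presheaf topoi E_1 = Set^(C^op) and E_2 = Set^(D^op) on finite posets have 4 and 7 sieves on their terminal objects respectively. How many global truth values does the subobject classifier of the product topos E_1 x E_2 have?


In a product of presheaf topoi E_1 x E_2, the subobject classifier
is Omega = Omega_1 x Omega_2 (componentwise), so
|Omega(top)| = |Omega_1(top_1)| * |Omega_2(top_2)|.
= 4 * 7 = 28.

28


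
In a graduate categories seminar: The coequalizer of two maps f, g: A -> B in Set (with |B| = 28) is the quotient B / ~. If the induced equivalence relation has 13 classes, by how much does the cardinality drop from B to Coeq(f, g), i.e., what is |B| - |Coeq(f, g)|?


The coequalizer Coeq(f, g) = B / ~ has one element per equivalence class.
|B| = 28, |Coeq(f, g)| = 13.
|B| - |Coeq(f, g)| = 28 - 13 = 15.

15


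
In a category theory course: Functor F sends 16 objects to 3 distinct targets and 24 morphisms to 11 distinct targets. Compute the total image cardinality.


The image of F consists of distinct objects and distinct morphisms.
|Im(F)| on objects = 3
|Im(F)| on morphisms = 11
Total image cardinality = 3 + 11 = 14

14


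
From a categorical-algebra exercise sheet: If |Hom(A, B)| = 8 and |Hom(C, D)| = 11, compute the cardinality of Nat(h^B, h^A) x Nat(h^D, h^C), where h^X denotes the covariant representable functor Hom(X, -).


By the Yoneda lemma, Nat(h^B, h^A) is isomorphic to Hom(A, B),
so |Nat(h^B, h^A)| = |Hom(A, B)| and |Nat(h^D, h^C)| = |Hom(C, D)|.
|Hom(A, B)| = 8, |Hom(C, D)| = 11.
|Nat(h^B, h^A) x Nat(h^D, h^C)| = 8 * 11 = 88

88


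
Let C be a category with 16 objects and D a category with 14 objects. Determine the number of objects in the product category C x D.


The product category C x D has objects that are pairs (c, d).
Number of pairs = |Ob(C)| * |Ob(D)| = 16 * 14 = 224

224


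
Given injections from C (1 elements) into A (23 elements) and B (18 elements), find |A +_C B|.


The pushout A +_C B identifies the images of C in A and B.
|A +_C B| = |A| + |B| - |C| (for injections).
= 23 + 18 - 1 = 40

40


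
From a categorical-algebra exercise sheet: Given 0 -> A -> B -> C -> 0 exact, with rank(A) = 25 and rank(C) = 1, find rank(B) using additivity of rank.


For a short exact sequence 0 -> A -> B -> C -> 0,
rank is additive: rank(B) = rank(A) + rank(C).
rank(B) = 25 + 1 = 26

26


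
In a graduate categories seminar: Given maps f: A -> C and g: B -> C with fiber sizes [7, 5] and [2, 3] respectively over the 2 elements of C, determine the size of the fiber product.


The pullback A x_C B consists of pairs (a, b) with f(a) = g(b).
For each element c in C, the fiber product has |f^-1(c)| * |g^-1(c)| elements.
Summing over C: 7 * 2 + 5 * 3
= 14 + 15 = 29

29


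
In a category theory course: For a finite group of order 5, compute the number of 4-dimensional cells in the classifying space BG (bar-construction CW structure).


In the bar-construction CW model of BG, the n-cells are indexed by
n-tuples [g_1|...|g_n] of non-identity elements of G (degenerate
simplices with some g_i = e do not contribute cells), so there are
(|G| - 1)^n n-cells.
For dim = 4 with |G| = 5:
cells = (5 - 1)^4 = 4^4 = 256

256


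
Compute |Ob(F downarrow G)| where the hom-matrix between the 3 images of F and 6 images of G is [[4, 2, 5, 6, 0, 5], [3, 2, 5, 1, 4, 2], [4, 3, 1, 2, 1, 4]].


Objects of (F downarrow G) are triples (a, b, h: F(a)->G(b)).
The count equals the sum of all entries in the hom-matrix.
sum(row 0) = 22
sum(row 1) = 17
sum(row 2) = 15
Grand total = 54

54


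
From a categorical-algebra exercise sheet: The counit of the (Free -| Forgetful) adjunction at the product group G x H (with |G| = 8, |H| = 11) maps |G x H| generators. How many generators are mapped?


The counit epsilon_K: F(U(K)) -> K of the Free-Forgetful adjunction
maps |K| generators of F(U(K)) into K. For K = G x H (the product group),
|G x H| = |G| * |H|.
Total generators mapped = 8 * 11 = 88.

88


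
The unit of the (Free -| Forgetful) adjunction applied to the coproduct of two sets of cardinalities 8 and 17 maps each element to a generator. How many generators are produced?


The unit eta_X: X -> U(F(X)) of the Free-Forgetful adjunction
maps each element of X to a generator of F(X). For X = S + T (disjoint
union in Set), |S + T| = |S| + |T|.
Total mappings = 8 + 17 = 25.

25


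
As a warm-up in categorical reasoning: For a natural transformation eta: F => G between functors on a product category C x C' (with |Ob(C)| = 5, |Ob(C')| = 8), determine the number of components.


A natural transformation eta: F => G assigns one component morphism per
object of the domain category.
The domain is the product category C x C', so
|Ob(C x C')| = |Ob(C)| * |Ob(C')| = 5 * 8 = 40.
Therefore eta has 40 component morphisms.

40


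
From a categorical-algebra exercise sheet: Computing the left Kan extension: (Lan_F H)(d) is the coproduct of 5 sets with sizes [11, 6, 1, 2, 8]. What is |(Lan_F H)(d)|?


Pointwise, the left Kan extension (Lan_F H)(d) is the colimit, indexed
by the comma category (F downarrow d), of H composed with the
projection (F downarrow d) -> C. Here that colimit is given
as a coproduct (disjoint union) of sets, so its cardinality is the
sum of the sizes of the summands.
Coproduct of sets with sizes: 11 + 6 + 1 + 2 + 8
= 28

28


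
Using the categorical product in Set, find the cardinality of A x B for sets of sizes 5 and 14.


In Set, the product A x B is the Cartesian product.
By the universal property, |A x B| = |A| * |B|.
|A x B| = 5 * 14 = 70

70


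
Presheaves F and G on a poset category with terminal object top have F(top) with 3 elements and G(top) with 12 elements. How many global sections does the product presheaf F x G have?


Global sections of a presheaf on a poset with terminal top satisfy
Gamma(H) ~ H(top). Presheaves admit pointwise products, so
(F x G)(top) = F(top) x G(top) (Cartesian product).
|Gamma(F x G)| = |F(top)| * |G(top)| = 3 * 12 = 36.

36


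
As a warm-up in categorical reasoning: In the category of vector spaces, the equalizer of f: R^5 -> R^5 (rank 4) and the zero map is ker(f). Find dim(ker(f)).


The equalizer of f and the zero map is ker(f).
By the rank-nullity theorem: dim(ker(f)) = dim(domain) - rank(f).
dim(ker(f)) = 5 - 4 = 1

1


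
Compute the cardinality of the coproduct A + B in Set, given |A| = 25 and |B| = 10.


In Set, the coproduct A + B is the disjoint union.
|A + B| = |A| + |B| = 25 + 10 = 35

35


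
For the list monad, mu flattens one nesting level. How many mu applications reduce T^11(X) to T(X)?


Each application of mu: T^2 -> T removes one layer of nesting.
Starting at depth 11 (i.e., T^11(X)), we need to reach T(X).
Number of mu applications = 11 - 1 = 10

10


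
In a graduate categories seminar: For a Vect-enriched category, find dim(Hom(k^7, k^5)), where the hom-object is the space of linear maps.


In Vect-enriched categories, Hom(k^n, k^m) is the space of m x n matrices.
dim(Hom(k^7, k^5)) = 5 * 7 = 35

35


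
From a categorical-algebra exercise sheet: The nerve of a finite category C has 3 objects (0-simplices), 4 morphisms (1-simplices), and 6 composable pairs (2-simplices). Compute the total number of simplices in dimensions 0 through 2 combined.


The 2-skeleton of the nerve N(C) consists of simplices in dimensions 0, 1, 2:
  |N(C)_0| = 3 (objects)
  |N(C)_1| = 4 (morphisms)
  |N(C)_2| = 6 (composable pairs)
Total = 3 + 4 + 6 = 13

13


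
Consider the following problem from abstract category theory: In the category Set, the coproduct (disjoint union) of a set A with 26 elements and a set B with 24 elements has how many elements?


In Set, the coproduct A + B is the disjoint union.
|A + B| = |A| + |B| = 26 + 24 = 50

50


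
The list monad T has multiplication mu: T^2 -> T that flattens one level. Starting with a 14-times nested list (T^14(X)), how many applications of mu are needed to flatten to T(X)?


Each application of mu: T^2 -> T removes one layer of nesting.
Starting at depth 14 (i.e., T^14(X)), we need to reach T(X).
Number of mu applications = 14 - 1 = 13

13


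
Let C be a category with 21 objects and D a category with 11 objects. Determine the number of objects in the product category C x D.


The product category C x D has objects that are pairs (c, d).
Number of pairs = |Ob(C)| * |Ob(D)| = 21 * 11 = 231

231


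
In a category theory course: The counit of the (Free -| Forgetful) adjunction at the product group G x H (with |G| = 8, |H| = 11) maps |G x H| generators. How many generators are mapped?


The counit epsilon_K: F(U(K)) -> K of the Free-Forgetful adjunction
maps |K| generators of F(U(K)) into K. For K = G x H (the product group),
|G x H| = |G| * |H|.
Total generators mapped = 8 * 11 = 88.

88
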